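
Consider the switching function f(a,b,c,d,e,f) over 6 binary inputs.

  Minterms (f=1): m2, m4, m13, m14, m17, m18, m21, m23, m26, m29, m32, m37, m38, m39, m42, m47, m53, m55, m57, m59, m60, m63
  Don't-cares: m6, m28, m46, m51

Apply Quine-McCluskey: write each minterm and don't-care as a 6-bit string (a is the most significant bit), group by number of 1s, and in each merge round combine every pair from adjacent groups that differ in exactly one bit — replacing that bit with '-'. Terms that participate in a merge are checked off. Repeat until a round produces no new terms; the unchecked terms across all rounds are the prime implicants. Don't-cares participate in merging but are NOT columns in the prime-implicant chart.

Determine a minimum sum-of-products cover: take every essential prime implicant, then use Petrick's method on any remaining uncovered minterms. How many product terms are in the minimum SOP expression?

size-2^0 implicants → 000010(✓)  000100(✓)  000110(✓)  001101(✓)  001110(✓)  010001(✓)  010010(✓)  010101(✓)  010111(✓)  011010(✓)  011100(✓)  011101(✓)  100000  100101(✓)  100110(✓)  100111(✓)  101010(✓)  101110(✓)  101111(✓)  110011(✓)  110101(✓)  110111(✓)  111001(✓)  111011(✓)  111100(✓)  111111(✓)
size-2^1 implicants → -00110(✓)  -01110(✓)  -10101(✓)  -10111(✓)  -11100  0-0010  0-1101  00-110(✓)  000-10  0001-0  01-010  01-101  010-01  0101-1(✓)  01110-  1-0101(✓)  1-0111(✓)  1-1111(✓)  10-110(✓)  10-111(✓)  1001-1(✓)  10011-(✓)  101-10  10111-(✓)  11-011(✓)  11-111(✓)  110-11(✓)  1101-1(✓)  111-11(✓)  1110-1
size-2^2 implicants → -0-110  -101-1  1--111  1-01-1  10-11-  11--11
Unchecked terms (primes): -0-110, -101-1, -11100, 0-0010, 0-1101, 000-10, 0001-0, 01-010, 01-101, 010-01, 01110-, 1--111, 1-01-1, 10-11-, 100000, 101-10, 11--11, 1110-1
Minterm coverage:
  m2 ⊆ 0-0010,000-10
  m4 ⊆ 0001-0 [E]
  m13 ⊆ 0-1101 [E]
  m14 ⊆ -0-110 [E]
  m17 ⊆ 010-01 [E]
  m18 ⊆ 0-0010,01-010
  m21 ⊆ -101-1,01-101,010-01
  m23 ⊆ -101-1 [E]
  m26 ⊆ 01-010 [E]
  m29 ⊆ 0-1101,01-101,01110-
  m32 ⊆ 100000 [E]
  m37 ⊆ 1-01-1 [E]
  m38 ⊆ -0-110,10-11-
  m39 ⊆ 1--111,1-01-1,10-11-
  m42 ⊆ 101-10 [E]
  m47 ⊆ 1--111,10-11-
  m53 ⊆ -101-1,1-01-1
  m55 ⊆ -101-1,1--111,1-01-1,11--11
  m57 ⊆ 1110-1 [E]
  m59 ⊆ 11--11,1110-1
  m60 ⊆ -11100 [E]
  m63 ⊆ 1--111,11--11
E = {-0-110, -101-1, -11100, 0-1101, 0001-0, 01-010, 010-01, 1-01-1, 100000, 101-10, 1110-1}
Petrick residual → 0-0010, 1--111
Cover = b'def' + bc'df + bcde'f' + a'c'd'ef' + a'cde'f + a'b'c'df' + a'bd'ef' + a'bc'e'f + adef + ac'df + ab'c'd'e'f' + ab'cef' + abcd'f  |cover|=13

13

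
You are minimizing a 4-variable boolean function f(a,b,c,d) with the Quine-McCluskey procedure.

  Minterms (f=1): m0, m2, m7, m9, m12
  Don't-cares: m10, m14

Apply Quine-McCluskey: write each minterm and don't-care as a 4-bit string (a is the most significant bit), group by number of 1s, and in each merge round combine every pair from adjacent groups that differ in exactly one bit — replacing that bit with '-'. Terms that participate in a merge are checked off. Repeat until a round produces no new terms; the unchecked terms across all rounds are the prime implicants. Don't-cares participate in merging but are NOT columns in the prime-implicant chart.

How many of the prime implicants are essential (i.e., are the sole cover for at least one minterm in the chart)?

4

size-2^0 implicants → 0000(✓)  0010(✓)  0111  1001  1010(✓)  1100(✓)  1110(✓)
size-2^1 implicants → -010  00-0  1-10  11-0
Unchecked terms (primes): -010, 00-0, 0111, 1-10, 1001, 11-0
Minterm coverage:
  m0 ⊆ 00-0 [E]
  m2 ⊆ -010,00-0
  m7 ⊆ 0111 [E]
  m9 ⊆ 1001 [E]
  m12 ⊆ 11-0 [E]
E = {00-0, 0111, 1001, 11-0}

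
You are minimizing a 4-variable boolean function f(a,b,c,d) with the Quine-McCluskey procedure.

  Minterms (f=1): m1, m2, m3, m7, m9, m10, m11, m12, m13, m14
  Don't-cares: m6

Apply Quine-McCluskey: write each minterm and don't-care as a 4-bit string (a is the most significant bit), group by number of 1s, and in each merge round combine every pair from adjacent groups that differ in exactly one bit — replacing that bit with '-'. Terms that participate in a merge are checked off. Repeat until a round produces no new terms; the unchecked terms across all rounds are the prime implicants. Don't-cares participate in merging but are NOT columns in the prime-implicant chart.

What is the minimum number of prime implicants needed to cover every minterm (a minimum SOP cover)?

size-2^0 implicants → 0001(✓)  0010(✓)  0011(✓)  0110(✓)  0111(✓)  1001(✓)  1010(✓)  1011(✓)  1100(✓)  1101(✓)  1110(✓)
size-2^1 implicants → -001(✓)  -010(✓)  -011(✓)  -110(✓)  0-10(✓)  0-11(✓)  00-1(✓)  001-(✓)  011-(✓)  1-01  1-10(✓)  10-1(✓)  101-(✓)  11-0  110-
size-2^2 implicants → --10  -0-1  -01-  0-1-
Unchecked terms (primes): --10, -0-1, -01-, 0-1-, 1-01, 11-0, 110-
Minterm coverage:
  m1 ⊆ -0-1 [E]
  m2 ⊆ --10,-01-,0-1-
  m3 ⊆ -0-1,-01-,0-1-
  m7 ⊆ 0-1- [E]
  m9 ⊆ -0-1,1-01
  m10 ⊆ --10,-01-
  m11 ⊆ -0-1,-01-
  m12 ⊆ 11-0,110-
  m13 ⊆ 1-01,110-
  m14 ⊆ --10,11-0
E = {-0-1, 0-1-}
Petrick residual → --10, 110-
Cover = cd' + b'd + a'c + abc'  |cover|=4

4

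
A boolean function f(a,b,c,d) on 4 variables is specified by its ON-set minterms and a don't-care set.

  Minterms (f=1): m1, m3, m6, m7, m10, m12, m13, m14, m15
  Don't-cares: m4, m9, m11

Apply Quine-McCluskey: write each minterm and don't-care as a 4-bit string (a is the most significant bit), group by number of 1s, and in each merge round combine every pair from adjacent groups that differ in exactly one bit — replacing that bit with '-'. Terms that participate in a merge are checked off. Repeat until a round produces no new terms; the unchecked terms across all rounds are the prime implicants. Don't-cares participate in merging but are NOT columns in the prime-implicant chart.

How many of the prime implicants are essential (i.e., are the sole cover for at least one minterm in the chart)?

[col 0] 0001*, 0011*, 0100*, 0110*, 0111*, 1001*, 1010*, 1011*, 1100*, 1101*, 1110*, 1111*
[col 1] -001*, -011*, -100*, -110*, -111*, 0-11*, 00-1*, 01-0*, 011-*, 1-01*, 1-10*, 1-11*, 10-1*, 101-*, 11-0*, 11-1*, 110-*, 111-*
[col 2] --11, -0-1, -1-0, -11-, 1--1, 1-1-, 11--
Prime implicants: --11, -0-1, -1-0, -11-, 1--1, 1-1-, 11--
PI chart (minterm → PIs covering it):
  1 | -0-1  (sole → essential)
  3 | --11,-0-1
  6 | -1-0,-11-
  7 | --11,-11-
  10 | 1-1-  (sole → essential)
  12 | -1-0,11--
  13 | 1--1,11--
  14 | -1-0,-11-,1-1-,11--
  15 | --11,-11-,1--1,1-1-,11--
Essential prime implicants: -0-1, 1-1-

2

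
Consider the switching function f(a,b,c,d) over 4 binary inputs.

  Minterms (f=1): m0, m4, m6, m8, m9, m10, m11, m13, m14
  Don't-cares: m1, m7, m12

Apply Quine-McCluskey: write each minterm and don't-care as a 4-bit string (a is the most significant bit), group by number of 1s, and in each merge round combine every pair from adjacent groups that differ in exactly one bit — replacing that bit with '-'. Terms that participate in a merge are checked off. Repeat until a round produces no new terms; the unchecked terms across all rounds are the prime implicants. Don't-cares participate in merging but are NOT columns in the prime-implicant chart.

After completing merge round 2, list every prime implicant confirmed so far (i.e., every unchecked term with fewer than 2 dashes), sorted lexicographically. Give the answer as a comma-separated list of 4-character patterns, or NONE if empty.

011-

Round 0: 0000✓ 0001✓ 0100✓ 0110✓ 0111✓ 1000✓ 1001✓ 1010✓ 1011✓ 1100✓ 1101✓ 1110✓
Round 1: -000✓ -001✓ -100✓ -110✓ 0-00✓ 000-✓ 01-0✓ 011- 1-00✓ 1-01✓ 1-10✓ 10-0✓ 10-1✓ 100-✓ 101-✓ 11-0✓ 110-✓
Round 2: --00 -00- -1-0 1--0 1-0- 10--
PIs = {--00, -00-, -1-0, 011-, 1--0, 1-0-, 10--}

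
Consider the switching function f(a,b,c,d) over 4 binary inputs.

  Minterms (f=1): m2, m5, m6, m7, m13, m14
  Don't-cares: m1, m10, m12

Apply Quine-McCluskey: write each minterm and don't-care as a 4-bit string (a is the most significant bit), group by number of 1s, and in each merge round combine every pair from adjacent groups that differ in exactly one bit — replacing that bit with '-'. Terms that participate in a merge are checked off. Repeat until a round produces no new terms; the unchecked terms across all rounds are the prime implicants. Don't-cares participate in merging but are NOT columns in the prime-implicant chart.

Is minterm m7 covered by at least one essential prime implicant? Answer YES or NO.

Round 0: 0001✓ 0010✓ 0101✓ 0110✓ 0111✓ 1010✓ 1100✓ 1101✓ 1110✓
Round 1: -010✓ -101 -110✓ 0-01 0-10✓ 01-1 011- 1-10✓ 11-0 110-
Round 2: --10
PIs = {--10, -101, 0-01, 01-1, 011-, 11-0, 110-}
Coverage chart:
  m2: --10 ←essential
  m5: -101,0-01,01-1
  m6: --10,011-
  m7: 01-1,011-
  m13: -101,110-
  m14: --10,11-0
Essential: --10

NO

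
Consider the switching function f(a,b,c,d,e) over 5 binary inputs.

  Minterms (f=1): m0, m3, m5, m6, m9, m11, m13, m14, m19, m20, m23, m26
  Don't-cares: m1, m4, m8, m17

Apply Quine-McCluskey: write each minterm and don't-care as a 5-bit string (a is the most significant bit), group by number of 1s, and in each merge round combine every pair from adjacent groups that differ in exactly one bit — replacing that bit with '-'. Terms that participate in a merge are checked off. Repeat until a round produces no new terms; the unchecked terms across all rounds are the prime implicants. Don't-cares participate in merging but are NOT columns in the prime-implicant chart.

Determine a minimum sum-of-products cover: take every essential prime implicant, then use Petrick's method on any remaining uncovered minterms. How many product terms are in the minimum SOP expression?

[col 0] 00000*, 00001*, 00011*, 00100*, 00101*, 00110*, 01000*, 01001*, 01011*, 01101*, 01110*, 10001*, 10011*, 10100*, 10111*, 11010
[col 1] -0001*, -0011*, -0100, 0-000*, 0-001*, 0-011*, 0-101*, 0-110, 00-00*, 00-01*, 000-1*, 0000-*, 001-0, 0010-*, 01-01*, 010-1*, 0100-*, 10-11, 100-1*
[col 2] -00-1, 0--01, 0-0-1, 0-00-, 00-0-
Prime implicants: -00-1, -0100, 0--01, 0-0-1, 0-00-, 0-110, 00-0-, 001-0, 10-11, 11010
PI chart (minterm → PIs covering it):
  0 | 0-00-,00-0-
  3 | -00-1,0-0-1
  5 | 0--01,00-0-
  6 | 0-110,001-0
  9 | 0--01,0-0-1,0-00-
  11 | 0-0-1  (sole → essential)
  13 | 0--01  (sole → essential)
  14 | 0-110  (sole → essential)
  19 | -00-1,10-11
  20 | -0100  (sole → essential)
  23 | 10-11  (sole → essential)
  26 | 11010  (sole → essential)
Essential prime implicants: -0100, 0--01, 0-0-1, 0-110, 10-11, 11010
Petrick residual → 0-00-
Minimum SOP uses 7 PIs: b'cd'e' + a'd'e + a'c'e + a'c'd' + a'cde' + ab'de + abc'de'

7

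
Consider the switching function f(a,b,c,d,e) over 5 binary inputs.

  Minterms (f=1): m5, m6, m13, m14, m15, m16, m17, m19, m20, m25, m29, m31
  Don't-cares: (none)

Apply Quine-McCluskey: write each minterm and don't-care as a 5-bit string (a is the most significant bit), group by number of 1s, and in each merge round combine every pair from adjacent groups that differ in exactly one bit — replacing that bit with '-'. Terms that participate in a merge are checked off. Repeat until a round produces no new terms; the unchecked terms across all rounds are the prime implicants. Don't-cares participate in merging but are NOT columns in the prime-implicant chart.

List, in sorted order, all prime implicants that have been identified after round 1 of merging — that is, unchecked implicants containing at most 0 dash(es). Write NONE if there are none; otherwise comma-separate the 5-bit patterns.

size-2^0 implicants → 00101(✓)  00110(✓)  01101(✓)  01110(✓)  01111(✓)  10000(✓)  10001(✓)  10011(✓)  10100(✓)  11001(✓)  11101(✓)  11111(✓)
size-2^1 implicants → -1101(✓)  -1111(✓)  0-101  0-110  011-1(✓)  0111-  1-001  10-00  100-1  1000-  11-01  111-1(✓)
size-2^2 implicants → -11-1
Unchecked terms (primes): -11-1, 0-101, 0-110, 0111-, 1-001, 10-00, 100-1, 1000-, 11-01

NONE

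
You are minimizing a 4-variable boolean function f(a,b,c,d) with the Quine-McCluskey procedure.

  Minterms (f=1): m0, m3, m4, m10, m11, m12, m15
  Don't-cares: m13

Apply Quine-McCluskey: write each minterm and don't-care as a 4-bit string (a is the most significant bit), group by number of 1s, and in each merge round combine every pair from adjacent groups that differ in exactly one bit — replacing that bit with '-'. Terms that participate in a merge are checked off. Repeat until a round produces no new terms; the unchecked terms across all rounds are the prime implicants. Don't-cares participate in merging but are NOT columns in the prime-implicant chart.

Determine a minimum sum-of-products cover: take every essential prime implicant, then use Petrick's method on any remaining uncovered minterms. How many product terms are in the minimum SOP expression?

5

size-2^0 implicants → 0000(✓)  0011(✓)  0100(✓)  1010(✓)  1011(✓)  1100(✓)  1101(✓)  1111(✓)
size-2^1 implicants → -011  -100  0-00  1-11  101-  11-1  110-
Unchecked terms (primes): -011, -100, 0-00, 1-11, 101-, 11-1, 110-
Minterm coverage:
  m0 ⊆ 0-00 [E]
  m3 ⊆ -011 [E]
  m4 ⊆ -100,0-00
  m10 ⊆ 101- [E]
  m11 ⊆ -011,1-11,101-
  m12 ⊆ -100,110-
  m15 ⊆ 1-11,11-1
E = {-011, 0-00, 101-}
Petrick residual → -100, 1-11
Cover = b'cd + bc'd' + a'c'd' + acd + ab'c  |cover|=5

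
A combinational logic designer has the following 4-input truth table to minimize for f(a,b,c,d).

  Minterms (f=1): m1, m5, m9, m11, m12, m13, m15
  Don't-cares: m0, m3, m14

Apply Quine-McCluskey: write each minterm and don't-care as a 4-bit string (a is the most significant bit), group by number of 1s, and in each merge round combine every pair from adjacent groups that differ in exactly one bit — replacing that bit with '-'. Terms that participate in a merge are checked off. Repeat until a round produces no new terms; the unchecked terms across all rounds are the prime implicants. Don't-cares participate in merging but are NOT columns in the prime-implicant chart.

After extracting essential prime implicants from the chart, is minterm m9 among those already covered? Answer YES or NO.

[col 0] 0000*, 0001*, 0011*, 0101*, 1001*, 1011*, 1100*, 1101*, 1110*, 1111*
[col 1] -001*, -011*, -101*, 0-01*, 00-1*, 000-, 1-01*, 1-11*, 10-1*, 11-0*, 11-1*, 110-*, 111-*
[col 2] --01, -0-1, 1--1, 11--
Prime implicants: --01, -0-1, 000-, 1--1, 11--
PI chart (minterm → PIs covering it):
  1 | --01,-0-1,000-
  5 | --01  (sole → essential)
  9 | --01,-0-1,1--1
  11 | -0-1,1--1
  12 | 11--  (sole → essential)
  13 | --01,1--1,11--
  15 | 1--1,11--
Essential prime implicants: --01, 11--

YES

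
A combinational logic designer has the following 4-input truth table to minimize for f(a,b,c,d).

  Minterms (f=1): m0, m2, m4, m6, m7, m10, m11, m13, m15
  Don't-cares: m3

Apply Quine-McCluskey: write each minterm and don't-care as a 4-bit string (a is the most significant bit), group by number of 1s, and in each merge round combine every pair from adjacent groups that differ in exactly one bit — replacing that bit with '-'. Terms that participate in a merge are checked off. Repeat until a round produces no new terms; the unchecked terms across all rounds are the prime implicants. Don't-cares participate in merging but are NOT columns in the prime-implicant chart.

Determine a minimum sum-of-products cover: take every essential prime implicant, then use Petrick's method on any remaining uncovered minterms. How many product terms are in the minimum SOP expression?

4

Round 0: 0000✓ 0010✓ 0011✓ 0100✓ 0110✓ 0111✓ 1010✓ 1011✓ 1101✓ 1111✓
Round 1: -010✓ -011✓ -111✓ 0-00✓ 0-10✓ 0-11✓ 00-0✓ 001-✓ 01-0✓ 011-✓ 1-11✓ 101-✓ 11-1
Round 2: --11 -01- 0--0 0-1-
PIs = {--11, -01-, 0--0, 0-1-, 11-1}
Coverage chart:
  m0: 0--0 ←essential
  m2: -01-,0--0,0-1-
  m4: 0--0 ←essential
  m6: 0--0,0-1-
  m7: --11,0-1-
  m10: -01- ←essential
  m11: --11,-01-
  m13: 11-1 ←essential
  m15: --11,11-1
Essential: -01-, 0--0, 11-1
Petrick residual → --11
Min cover (4 terms): cd + b'c + a'd' + abd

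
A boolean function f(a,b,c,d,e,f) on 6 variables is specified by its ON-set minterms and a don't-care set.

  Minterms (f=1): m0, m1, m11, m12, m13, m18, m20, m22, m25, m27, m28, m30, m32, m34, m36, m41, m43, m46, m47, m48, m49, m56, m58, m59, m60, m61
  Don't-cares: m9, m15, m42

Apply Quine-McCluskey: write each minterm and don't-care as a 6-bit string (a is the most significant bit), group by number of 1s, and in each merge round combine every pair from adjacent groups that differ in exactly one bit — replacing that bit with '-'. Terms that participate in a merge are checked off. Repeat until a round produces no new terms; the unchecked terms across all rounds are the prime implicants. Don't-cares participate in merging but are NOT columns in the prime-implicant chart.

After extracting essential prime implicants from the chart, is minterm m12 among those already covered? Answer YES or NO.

NO

Round 0: 000000✓ 000001✓ 001001✓ 001011✓ 001100✓ 001101✓ 001111✓ 010010✓ 010100✓ 010110✓ 011001✓ 011011✓ 011100✓ 011110✓ 100000✓ 100010✓ 100100✓ 101001✓ 101010✓ 101011✓ 101110✓ 101111✓ 110000✓ 110001✓ 111000✓ 111010✓ 111011✓ 111100✓ 111101✓
Round 1: -00000 -01001✓ -01011✓ -01111✓ -11011✓ -11100 0-1001✓ 0-1011✓ 0-1100 00-001 00000- 001-01✓ 001-11✓ 0010-1✓ 0011-1✓ 00110- 01-100✓ 01-110✓ 010-10 0101-0✓ 0110-1✓ 0111-0✓ 1-0000 1-1010✓ 1-1011✓ 10-010 100-00 1000-0 101-10✓ 101-11✓ 1010-1✓ 10101-✓ 10111-✓ 11-000 11000- 111-00 1110-0 11101-✓ 11110-
Round 2: --1011 -01-11 -010-1 0-10-1 001--1 01-1-0 1-101- 101-1-
PIs = {--1011, -00000, -01-11, -010-1, -11100, 0-10-1, 0-1100, 00-001, 00000-, 001--1, 00110-, 01-1-0, 010-10, 1-0000, 1-101-, 10-010, 100-00, 1000-0, 101-1-, 11-000, 11000-, 111-00, 1110-0, 11110-}
Coverage chart:
  m0: -00000,00000-
  m1: 00-001,00000-
  m11: --1011,-01-11,-010-1,0-10-1,001--1
  m12: 0-1100,00110-
  m13: 001--1,00110-
  m18: 010-10 ←essential
  m20: 01-1-0 ←essential
  m22: 01-1-0,010-10
  m25: 0-10-1 ←essential
  m27: --1011,0-10-1
  m28: -11100,0-1100,01-1-0
  m30: 01-1-0 ←essential
  m32: -00000,1-0000,100-00,1000-0
  m34: 10-010,1000-0
  m36: 100-00 ←essential
  m41: -010-1 ←essential
  m43: --1011,-01-11,-010-1,1-101-,101-1-
  m46: 101-1- ←essential
  m47: -01-11,101-1-
  m48: 1-0000,11-000,11000-
  m49: 11000- ←essential
  m56: 11-000,111-00,1110-0
  m58: 1-101-,1110-0
  m59: --1011,1-101-
  m60: -11100,111-00,11110-
  m61: 11110- ←essential
Essential: -010-1, 0-10-1, 01-1-0, 010-10, 100-00, 101-1-, 11000-, 11110-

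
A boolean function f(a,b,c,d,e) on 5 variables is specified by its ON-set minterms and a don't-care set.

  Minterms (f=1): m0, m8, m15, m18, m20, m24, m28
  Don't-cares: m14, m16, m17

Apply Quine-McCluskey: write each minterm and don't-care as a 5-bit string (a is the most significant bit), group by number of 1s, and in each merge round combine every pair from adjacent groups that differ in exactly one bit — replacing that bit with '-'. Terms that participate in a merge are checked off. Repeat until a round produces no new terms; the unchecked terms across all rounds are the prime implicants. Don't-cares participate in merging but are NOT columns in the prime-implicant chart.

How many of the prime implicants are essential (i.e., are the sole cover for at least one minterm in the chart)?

4

[col 0] 00000*, 01000*, 01110*, 01111*, 10000*, 10001*, 10010*, 10100*, 11000*, 11100*
[col 1] -0000*, -1000*, 0-000*, 0111-, 1-000*, 1-100*, 10-00*, 100-0, 1000-, 11-00*
[col 2] --000, 1--00
Prime implicants: --000, 0111-, 1--00, 100-0, 1000-
PI chart (minterm → PIs covering it):
  0 | --000  (sole → essential)
  8 | --000  (sole → essential)
  15 | 0111-  (sole → essential)
  18 | 100-0  (sole → essential)
  20 | 1--00  (sole → essential)
  24 | --000,1--00
  28 | 1--00  (sole → essential)
Essential prime implicants: --000, 0111-, 1--00, 100-0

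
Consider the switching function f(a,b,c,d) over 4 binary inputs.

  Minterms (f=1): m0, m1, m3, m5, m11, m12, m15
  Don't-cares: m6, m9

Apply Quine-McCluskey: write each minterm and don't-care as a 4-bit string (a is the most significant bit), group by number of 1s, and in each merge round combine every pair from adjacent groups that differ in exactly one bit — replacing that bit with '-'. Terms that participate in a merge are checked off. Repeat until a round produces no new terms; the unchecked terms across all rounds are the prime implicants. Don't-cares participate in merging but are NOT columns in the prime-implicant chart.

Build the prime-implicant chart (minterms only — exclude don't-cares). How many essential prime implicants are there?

5

[col 0] 0000*, 0001*, 0011*, 0101*, 0110, 1001*, 1011*, 1100, 1111*
[col 1] -001*, -011*, 0-01, 00-1*, 000-, 1-11, 10-1*
[col 2] -0-1
Prime implicants: -0-1, 0-01, 000-, 0110, 1-11, 1100
PI chart (minterm → PIs covering it):
  0 | 000-  (sole → essential)
  1 | -0-1,0-01,000-
  3 | -0-1  (sole → essential)
  5 | 0-01  (sole → essential)
  11 | -0-1,1-11
  12 | 1100  (sole → essential)
  15 | 1-11  (sole → essential)
Essential prime implicants: -0-1, 0-01, 000-, 1-11, 1100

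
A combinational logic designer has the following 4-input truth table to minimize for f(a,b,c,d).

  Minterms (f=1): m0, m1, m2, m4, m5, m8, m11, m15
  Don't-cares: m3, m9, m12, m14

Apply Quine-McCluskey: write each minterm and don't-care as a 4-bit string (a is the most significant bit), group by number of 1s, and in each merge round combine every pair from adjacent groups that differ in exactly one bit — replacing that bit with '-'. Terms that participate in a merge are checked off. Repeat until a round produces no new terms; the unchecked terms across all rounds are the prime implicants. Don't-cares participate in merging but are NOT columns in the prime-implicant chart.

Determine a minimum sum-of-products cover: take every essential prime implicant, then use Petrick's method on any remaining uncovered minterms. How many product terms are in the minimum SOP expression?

4

Round 0: 0000✓ 0001✓ 0010✓ 0011✓ 0100✓ 0101✓ 1000✓ 1001✓ 1011✓ 1100✓ 1110✓ 1111✓
Round 1: -000✓ -001✓ -011✓ -100✓ 0-00✓ 0-01✓ 00-0✓ 00-1✓ 000-✓ 001-✓ 010-✓ 1-00✓ 1-11 10-1✓ 100-✓ 11-0 111-
Round 2: --00 -0-1 -00- 0-0- 00--
PIs = {--00, -0-1, -00-, 0-0-, 00--, 1-11, 11-0, 111-}
Coverage chart:
  m0: --00,-00-,0-0-,00--
  m1: -0-1,-00-,0-0-,00--
  m2: 00-- ←essential
  m4: --00,0-0-
  m5: 0-0- ←essential
  m8: --00,-00-
  m11: -0-1,1-11
  m15: 1-11,111-
Essential: 0-0-, 00--
Petrick residual → --00, 1-11
Min cover (4 terms): c'd' + a'c' + a'b' + acd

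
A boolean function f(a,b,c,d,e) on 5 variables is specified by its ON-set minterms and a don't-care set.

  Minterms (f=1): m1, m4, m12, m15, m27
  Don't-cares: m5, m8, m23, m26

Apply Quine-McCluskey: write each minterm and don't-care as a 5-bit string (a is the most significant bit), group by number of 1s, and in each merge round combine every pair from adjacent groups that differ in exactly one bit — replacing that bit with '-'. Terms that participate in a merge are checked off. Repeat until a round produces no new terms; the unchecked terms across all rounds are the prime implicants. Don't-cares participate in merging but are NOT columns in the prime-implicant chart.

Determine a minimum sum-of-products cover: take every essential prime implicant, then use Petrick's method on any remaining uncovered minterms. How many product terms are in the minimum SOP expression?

size-2^0 implicants → 00001(✓)  00100(✓)  00101(✓)  01000(✓)  01100(✓)  01111  10111  11010(✓)  11011(✓)
size-2^1 implicants → 0-100  00-01  0010-  01-00  1101-
Unchecked terms (primes): 0-100, 00-01, 0010-, 01-00, 01111, 10111, 1101-
Minterm coverage:
  m1 ⊆ 00-01 [E]
  m4 ⊆ 0-100,0010-
  m12 ⊆ 0-100,01-00
  m15 ⊆ 01111 [E]
  m27 ⊆ 1101- [E]
E = {00-01, 01111, 1101-}
Petrick residual → 0-100
Cover = a'cd'e' + a'b'd'e + a'bcde + abc'd  |cover|=4

4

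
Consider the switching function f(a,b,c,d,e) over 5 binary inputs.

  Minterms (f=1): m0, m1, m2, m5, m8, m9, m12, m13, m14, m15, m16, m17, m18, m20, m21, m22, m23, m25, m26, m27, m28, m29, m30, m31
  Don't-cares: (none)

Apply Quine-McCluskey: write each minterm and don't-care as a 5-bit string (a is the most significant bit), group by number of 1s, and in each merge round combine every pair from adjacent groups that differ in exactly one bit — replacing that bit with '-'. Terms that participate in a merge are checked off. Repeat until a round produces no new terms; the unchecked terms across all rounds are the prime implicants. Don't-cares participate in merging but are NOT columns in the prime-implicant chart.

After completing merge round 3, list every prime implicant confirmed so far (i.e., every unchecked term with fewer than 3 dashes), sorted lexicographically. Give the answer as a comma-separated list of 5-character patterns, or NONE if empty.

size-2^0 implicants → 00000(✓)  00001(✓)  00010(✓)  00101(✓)  01000(✓)  01001(✓)  01100(✓)  01101(✓)  01110(✓)  01111(✓)  10000(✓)  10001(✓)  10010(✓)  10100(✓)  10101(✓)  10110(✓)  10111(✓)  11001(✓)  11010(✓)  11011(✓)  11100(✓)  11101(✓)  11110(✓)  11111(✓)
size-2^1 implicants → -0000(✓)  -0001(✓)  -0010(✓)  -0101(✓)  -1001(✓)  -1100(✓)  -1101(✓)  -1110(✓)  -1111(✓)  0-000(✓)  0-001(✓)  0-101(✓)  00-01(✓)  000-0(✓)  0000-(✓)  01-00(✓)  01-01(✓)  0100-(✓)  011-0(✓)  011-1(✓)  0110-(✓)  0111-(✓)  1-001(✓)  1-010(✓)  1-100(✓)  1-101(✓)  1-110(✓)  1-111(✓)  10-00(✓)  10-01(✓)  10-10(✓)  100-0(✓)  1000-(✓)  101-0(✓)  101-1(✓)  1010-(✓)  1011-(✓)  11-01(✓)  11-10(✓)  11-11(✓)  110-1(✓)  1101-(✓)  111-0(✓)  111-1(✓)  1110-(✓)  1111-(✓)
size-2^2 implicants → --001(✓)  --101(✓)  -0-01(✓)  -00-0  -000-  -1-01(✓)  -11-0(✓)  -11-1(✓)  -110-(✓)  -111-(✓)  0--01(✓)  0-00-  01-0-  011--(✓)  1--01(✓)  1--10  1-1-0(✓)  1-1-1(✓)  1-10-(✓)  1-11-(✓)  10--0  10-0-  101--(✓)  11--1  11-1-  111--(✓)
size-2^3 implicants → ---01  -11--  1-1--
Unchecked terms (primes): ---01, -00-0, -000-, -11--, 0-00-, 01-0-, 1--10, 1-1--, 10--0, 10-0-, 11--1, 11-1-

-00-0, -000-, 0-00-, 01-0-, 1--10, 10--0, 10-0-, 11--1, 11-1-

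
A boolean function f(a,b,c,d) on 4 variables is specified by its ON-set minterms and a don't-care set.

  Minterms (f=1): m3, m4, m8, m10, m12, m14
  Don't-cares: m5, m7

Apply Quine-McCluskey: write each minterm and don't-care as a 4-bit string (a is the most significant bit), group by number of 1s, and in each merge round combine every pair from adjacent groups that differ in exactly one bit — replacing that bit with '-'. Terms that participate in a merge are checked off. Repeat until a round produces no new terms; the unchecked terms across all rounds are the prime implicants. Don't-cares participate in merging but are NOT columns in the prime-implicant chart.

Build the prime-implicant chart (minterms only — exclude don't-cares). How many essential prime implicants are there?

2

[col 0] 0011*, 0100*, 0101*, 0111*, 1000*, 1010*, 1100*, 1110*
[col 1] -100, 0-11, 01-1, 010-, 1-00*, 1-10*, 10-0*, 11-0*
[col 2] 1--0
Prime implicants: -100, 0-11, 01-1, 010-, 1--0
PI chart (minterm → PIs covering it):
  3 | 0-11  (sole → essential)
  4 | -100,010-
  8 | 1--0  (sole → essential)
  10 | 1--0  (sole → essential)
  12 | -100,1--0
  14 | 1--0  (sole → essential)
Essential prime implicants: 0-11, 1--0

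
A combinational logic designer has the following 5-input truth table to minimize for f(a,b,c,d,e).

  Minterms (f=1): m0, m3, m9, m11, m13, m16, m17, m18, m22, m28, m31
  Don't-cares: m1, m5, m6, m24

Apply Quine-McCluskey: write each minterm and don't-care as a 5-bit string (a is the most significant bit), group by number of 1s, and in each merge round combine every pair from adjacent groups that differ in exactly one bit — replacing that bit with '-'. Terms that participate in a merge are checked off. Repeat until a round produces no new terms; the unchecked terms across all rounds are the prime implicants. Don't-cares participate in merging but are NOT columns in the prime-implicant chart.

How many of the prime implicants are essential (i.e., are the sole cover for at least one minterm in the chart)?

5

Round 0: 00000✓ 00001✓ 00011✓ 00101✓ 00110✓ 01001✓ 01011✓ 01101✓ 10000✓ 10001✓ 10010✓ 10110✓ 11000✓ 11100✓ 11111
Round 1: -0000✓ -0001✓ -0110 0-001✓ 0-011✓ 0-101✓ 00-01✓ 000-1✓ 0000-✓ 01-01✓ 010-1✓ 1-000 10-10 100-0 1000-✓ 11-00
Round 2: -000- 0--01 0-0-1
PIs = {-000-, -0110, 0--01, 0-0-1, 1-000, 10-10, 100-0, 11-00, 11111}
Coverage chart:
  m0: -000- ←essential
  m3: 0-0-1 ←essential
  m9: 0--01,0-0-1
  m11: 0-0-1 ←essential
  m13: 0--01 ←essential
  m16: -000-,1-000,100-0
  m17: -000- ←essential
  m18: 10-10,100-0
  m22: -0110,10-10
  m28: 11-00 ←essential
  m31: 11111 ←essential
Essential: -000-, 0--01, 0-0-1, 11-00, 11111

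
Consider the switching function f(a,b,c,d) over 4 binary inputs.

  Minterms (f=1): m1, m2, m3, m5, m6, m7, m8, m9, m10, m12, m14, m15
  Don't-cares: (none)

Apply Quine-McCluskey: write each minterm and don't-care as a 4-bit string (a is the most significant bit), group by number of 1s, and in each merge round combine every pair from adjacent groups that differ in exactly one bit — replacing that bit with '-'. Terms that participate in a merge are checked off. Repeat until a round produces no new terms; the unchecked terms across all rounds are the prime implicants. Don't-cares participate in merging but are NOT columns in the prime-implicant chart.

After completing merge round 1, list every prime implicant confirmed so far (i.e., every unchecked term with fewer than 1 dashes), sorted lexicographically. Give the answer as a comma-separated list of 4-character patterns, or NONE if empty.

NONE

Round 0: 0001✓ 0010✓ 0011✓ 0101✓ 0110✓ 0111✓ 1000✓ 1001✓ 1010✓ 1100✓ 1110✓ 1111✓
Round 1: -001 -010✓ -110✓ -111✓ 0-01✓ 0-10✓ 0-11✓ 00-1✓ 001-✓ 01-1✓ 011-✓ 1-00✓ 1-10✓ 10-0✓ 100- 11-0✓ 111-✓
Round 2: --10 -11- 0--1 0-1- 1--0
PIs = {--10, -001, -11-, 0--1, 0-1-, 1--0, 100-}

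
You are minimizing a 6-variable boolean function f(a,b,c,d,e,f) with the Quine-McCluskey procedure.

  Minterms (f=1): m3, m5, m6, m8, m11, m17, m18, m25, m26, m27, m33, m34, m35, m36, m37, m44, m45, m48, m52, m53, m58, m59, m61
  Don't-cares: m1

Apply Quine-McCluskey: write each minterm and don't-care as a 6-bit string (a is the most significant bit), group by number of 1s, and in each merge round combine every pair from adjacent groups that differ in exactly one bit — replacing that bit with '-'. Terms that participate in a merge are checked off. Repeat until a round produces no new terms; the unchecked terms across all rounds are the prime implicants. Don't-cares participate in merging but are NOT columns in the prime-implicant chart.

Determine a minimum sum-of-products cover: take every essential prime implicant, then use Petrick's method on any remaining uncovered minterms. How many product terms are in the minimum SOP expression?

size-2^0 implicants → 000001(✓)  000011(✓)  000101(✓)  000110  001000  001011(✓)  010001(✓)  010010(✓)  011001(✓)  011010(✓)  011011(✓)  100001(✓)  100010(✓)  100011(✓)  100100(✓)  100101(✓)  101100(✓)  101101(✓)  110000(✓)  110100(✓)  110101(✓)  111010(✓)  111011(✓)  111101(✓)
size-2^1 implicants → -00001(✓)  -00011(✓)  -00101(✓)  -11010(✓)  -11011(✓)  0-0001  0-1011  00-011  000-01(✓)  0000-1(✓)  01-001  01-010  0110-1  01101-(✓)  1-0100(✓)  1-0101(✓)  1-1101(✓)  10-100(✓)  10-101(✓)  100-01(✓)  1000-1(✓)  10001-  10010-(✓)  10110-(✓)  11-101(✓)  110-00  11010-(✓)  11101-(✓)
size-2^2 implicants → -00-01  -000-1  -1101-  1--101  1-010-  10-10-
Unchecked terms (primes): -00-01, -000-1, -1101-, 0-0001, 0-1011, 00-011, 000110, 001000, 01-001, 01-010, 0110-1, 1--101, 1-010-, 10-10-, 10001-, 110-00
Minterm coverage:
  m3 ⊆ -000-1,00-011
  m5 ⊆ -00-01 [E]
  m6 ⊆ 000110 [E]
  m8 ⊆ 001000 [E]
  m11 ⊆ 0-1011,00-011
  m17 ⊆ 0-0001,01-001
  m18 ⊆ 01-010 [E]
  m25 ⊆ 01-001,0110-1
  m26 ⊆ -1101-,01-010
  m27 ⊆ -1101-,0-1011,0110-1
  m33 ⊆ -00-01,-000-1
  m34 ⊆ 10001- [E]
  m35 ⊆ -000-1,10001-
  m36 ⊆ 1-010-,10-10-
  m37 ⊆ -00-01,1--101,1-010-,10-10-
  m44 ⊆ 10-10- [E]
  m45 ⊆ 1--101,10-10-
  m48 ⊆ 110-00 [E]
  m52 ⊆ 1-010-,110-00
  m53 ⊆ 1--101,1-010-
  m58 ⊆ -1101- [E]
  m59 ⊆ -1101- [E]
  m61 ⊆ 1--101 [E]
E = {-00-01, -1101-, 000110, 001000, 01-010, 1--101, 10-10-, 10001-, 110-00}
Petrick residual → 00-011, 01-001
Cover = b'c'e'f + bcd'e + a'b'd'ef + a'b'c'def' + a'b'cd'e'f' + a'bd'e'f + a'bd'ef' + ade'f + ab'de' + ab'c'd'e + abc'e'f'  |cover|=11

11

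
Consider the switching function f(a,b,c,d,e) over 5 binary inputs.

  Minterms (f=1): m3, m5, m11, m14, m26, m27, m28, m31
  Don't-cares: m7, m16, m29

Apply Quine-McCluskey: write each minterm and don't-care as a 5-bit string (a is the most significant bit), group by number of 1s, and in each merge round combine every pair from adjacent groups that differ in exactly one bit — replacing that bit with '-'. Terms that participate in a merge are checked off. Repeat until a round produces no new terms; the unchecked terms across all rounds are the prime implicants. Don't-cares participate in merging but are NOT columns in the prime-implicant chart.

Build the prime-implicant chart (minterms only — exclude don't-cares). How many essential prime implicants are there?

[col 0] 00011*, 00101*, 00111*, 01011*, 01110, 10000, 11010*, 11011*, 11100*, 11101*, 11111*
[col 1] -1011, 0-011, 00-11, 001-1, 11-11, 1101-, 111-1, 1110-
Prime implicants: -1011, 0-011, 00-11, 001-1, 01110, 10000, 11-11, 1101-, 111-1, 1110-
PI chart (minterm → PIs covering it):
  3 | 0-011,00-11
  5 | 001-1  (sole → essential)
  11 | -1011,0-011
  14 | 01110  (sole → essential)
  26 | 1101-  (sole → essential)
  27 | -1011,11-11,1101-
  28 | 1110-  (sole → essential)
  31 | 11-11,111-1
Essential prime implicants: 001-1, 01110, 1101-, 1110-

4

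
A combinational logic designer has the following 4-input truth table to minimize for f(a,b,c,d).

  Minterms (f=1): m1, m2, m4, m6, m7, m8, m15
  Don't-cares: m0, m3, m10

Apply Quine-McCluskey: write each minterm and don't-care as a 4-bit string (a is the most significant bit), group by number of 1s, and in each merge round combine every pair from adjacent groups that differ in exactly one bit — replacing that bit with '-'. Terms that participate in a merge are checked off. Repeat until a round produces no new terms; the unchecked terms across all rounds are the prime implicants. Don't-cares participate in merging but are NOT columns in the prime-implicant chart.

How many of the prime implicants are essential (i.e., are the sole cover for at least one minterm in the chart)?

4

Round 0: 0000✓ 0001✓ 0010✓ 0011✓ 0100✓ 0110✓ 0111✓ 1000✓ 1010✓ 1111✓
Round 1: -000✓ -010✓ -111 0-00✓ 0-10✓ 0-11✓ 00-0✓ 00-1✓ 000-✓ 001-✓ 01-0✓ 011-✓ 10-0✓
Round 2: -0-0 0--0 0-1- 00--
PIs = {-0-0, -111, 0--0, 0-1-, 00--}
Coverage chart:
  m1: 00-- ←essential
  m2: -0-0,0--0,0-1-,00--
  m4: 0--0 ←essential
  m6: 0--0,0-1-
  m7: -111,0-1-
  m8: -0-0 ←essential
  m15: -111 ←essential
Essential: -0-0, -111, 0--0, 00--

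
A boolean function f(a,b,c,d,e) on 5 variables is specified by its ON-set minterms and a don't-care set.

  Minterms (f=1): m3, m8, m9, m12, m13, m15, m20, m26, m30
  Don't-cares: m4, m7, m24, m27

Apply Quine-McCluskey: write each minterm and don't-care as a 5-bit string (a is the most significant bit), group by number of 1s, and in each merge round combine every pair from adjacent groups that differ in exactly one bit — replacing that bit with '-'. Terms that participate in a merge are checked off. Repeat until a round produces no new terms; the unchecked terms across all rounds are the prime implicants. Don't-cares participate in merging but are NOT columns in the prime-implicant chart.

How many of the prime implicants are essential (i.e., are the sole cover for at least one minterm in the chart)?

Round 0: 00011✓ 00100✓ 00111✓ 01000✓ 01001✓ 01100✓ 01101✓ 01111✓ 10100✓ 11000✓ 11010✓ 11011✓ 11110✓
Round 1: -0100 -1000 0-100 0-111 00-11 01-00✓ 01-01✓ 0100-✓ 011-1 0110-✓ 11-10 110-0 1101-
Round 2: 01-0-
PIs = {-0100, -1000, 0-100, 0-111, 00-11, 01-0-, 011-1, 11-10, 110-0, 1101-}
Coverage chart:
  m3: 00-11 ←essential
  m8: -1000,01-0-
  m9: 01-0- ←essential
  m12: 0-100,01-0-
  m13: 01-0-,011-1
  m15: 0-111,011-1
  m20: -0100 ←essential
  m26: 11-10,110-0,1101-
  m30: 11-10 ←essential
Essential: -0100, 00-11, 01-0-, 11-10

4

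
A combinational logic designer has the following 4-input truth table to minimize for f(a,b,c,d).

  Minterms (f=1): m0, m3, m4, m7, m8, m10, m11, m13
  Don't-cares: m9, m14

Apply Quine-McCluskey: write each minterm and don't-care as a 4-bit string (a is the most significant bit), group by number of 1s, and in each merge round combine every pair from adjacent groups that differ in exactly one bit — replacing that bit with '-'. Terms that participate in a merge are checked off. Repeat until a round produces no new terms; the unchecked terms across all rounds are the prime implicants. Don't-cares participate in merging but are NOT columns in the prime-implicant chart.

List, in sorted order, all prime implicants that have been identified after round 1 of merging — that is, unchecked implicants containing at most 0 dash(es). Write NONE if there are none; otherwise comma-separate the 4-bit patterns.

NONE

[col 0] 0000*, 0011*, 0100*, 0111*, 1000*, 1001*, 1010*, 1011*, 1101*, 1110*
[col 1] -000, -011, 0-00, 0-11, 1-01, 1-10, 10-0*, 10-1*, 100-*, 101-*
[col 2] 10--
Prime implicants: -000, -011, 0-00, 0-11, 1-01, 1-10, 10--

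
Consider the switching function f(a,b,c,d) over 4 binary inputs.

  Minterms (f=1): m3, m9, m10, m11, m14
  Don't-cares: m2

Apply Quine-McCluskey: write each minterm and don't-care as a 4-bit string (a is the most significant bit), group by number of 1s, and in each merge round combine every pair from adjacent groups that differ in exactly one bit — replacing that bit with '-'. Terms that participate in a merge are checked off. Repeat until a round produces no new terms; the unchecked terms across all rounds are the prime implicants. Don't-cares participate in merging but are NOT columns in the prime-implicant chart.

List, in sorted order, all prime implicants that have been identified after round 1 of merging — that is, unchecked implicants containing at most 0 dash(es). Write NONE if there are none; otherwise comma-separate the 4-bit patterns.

[col 0] 0010*, 0011*, 1001*, 1010*, 1011*, 1110*
[col 1] -010*, -011*, 001-*, 1-10, 10-1, 101-*
[col 2] -01-
Prime implicants: -01-, 1-10, 10-1

NONE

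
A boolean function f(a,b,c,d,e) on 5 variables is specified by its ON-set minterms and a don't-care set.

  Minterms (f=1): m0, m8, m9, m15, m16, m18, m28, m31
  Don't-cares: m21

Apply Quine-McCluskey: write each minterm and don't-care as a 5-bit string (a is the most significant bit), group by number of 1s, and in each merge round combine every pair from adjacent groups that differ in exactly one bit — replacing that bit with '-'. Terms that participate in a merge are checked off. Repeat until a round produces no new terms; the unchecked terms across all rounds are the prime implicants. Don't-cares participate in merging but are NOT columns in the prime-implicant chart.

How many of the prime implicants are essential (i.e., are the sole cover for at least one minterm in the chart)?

Round 0: 00000✓ 01000✓ 01001✓ 01111✓ 10000✓ 10010✓ 10101 11100 11111✓
Round 1: -0000 -1111 0-000 0100- 100-0
PIs = {-0000, -1111, 0-000, 0100-, 100-0, 10101, 11100}
Coverage chart:
  m0: -0000,0-000
  m8: 0-000,0100-
  m9: 0100- ←essential
  m15: -1111 ←essential
  m16: -0000,100-0
  m18: 100-0 ←essential
  m28: 11100 ←essential
  m31: -1111 ←essential
Essential: -1111, 0100-, 100-0, 11100

4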